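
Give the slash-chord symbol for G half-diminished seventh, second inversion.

Second inversion of G half-diminished seventh has the fifth (Db) in the bass. As a slash chord: Gø7/Db.

Gø7/Db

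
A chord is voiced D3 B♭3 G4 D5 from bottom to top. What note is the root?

Reordering D, Bb, G into stacked thirds gives G–Bb–D; the bottom of that stack, G, is the root.

G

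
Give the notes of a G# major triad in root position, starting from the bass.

The chord tones are G#–B#–D#. With the root (G#) lowest for root position: G#, B#, D#.

G#, B#, D#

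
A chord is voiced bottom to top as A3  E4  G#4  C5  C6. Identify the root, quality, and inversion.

The distinct note names are A, E, G#, C. Stacked in thirds they read A–C–E–G#, which is a minor-major seventh chord on A.
The lowest note is A, the root of the chord, so this is root position (figured bass 7).

A minor-major seventh, root position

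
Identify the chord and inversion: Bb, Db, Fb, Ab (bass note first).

Bb half-diminished seventh, root position

Reducing to letter names: Bb, Db, Fb, Ab. These stack in thirds as Bb–Db–Fb–Ab — a Bb half-diminished seventh chord.
Bb is the root of Bb half-diminished seventh; root in the bass means root position (figured bass 7).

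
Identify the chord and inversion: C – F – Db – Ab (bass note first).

Db major seventh, third inversion

The distinct note names are C, F, Db, Ab. Stacked in thirds they read Db–F–Ab–C, which is a major seventh chord on Db.
C is the seventh of Db major seventh; seventh in the bass means third inversion (figured bass 4/2).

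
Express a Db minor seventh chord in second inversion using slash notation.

Dbm7/Ab

Second inversion of Db minor seventh has the fifth (Ab) in the bass. As a slash chord: Dbm7/Ab.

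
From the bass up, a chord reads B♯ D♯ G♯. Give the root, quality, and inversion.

G# major, first inversion

The pitch classes B#, D#, G# arrange in thirds as G#–B#–D#: a G# major triad.
B# is the third of G# major; third in the bass means first inversion (figured bass 6).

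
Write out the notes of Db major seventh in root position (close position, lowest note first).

Db, F, Ab, C

Db major seventh is Db–F–Ab–C. Root position puts the root (Db) in the bass, with the remaining tones above: Db, F, Ab, C.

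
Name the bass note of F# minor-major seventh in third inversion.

In third inversion the seventh is lowest. For F# minor-major seventh (F#–A–C#–E#) that is E#.

E#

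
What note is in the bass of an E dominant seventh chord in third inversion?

E dominant seventh is E–G#–B–D. Third inversion places the seventh in the bass: D.

D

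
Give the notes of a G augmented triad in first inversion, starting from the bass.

G augmented is G–B–D#. First inversion puts the third (B) in the bass, with the remaining tones above: B, D#, G.

B, D#, G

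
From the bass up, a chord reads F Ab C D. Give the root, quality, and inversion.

D half-diminished seventh, first inversion

The pitch classes F, Ab, C, D arrange in thirds as D–F–Ab–C: a D half-diminished seventh chord.
The lowest note is F, the third of the chord, so this is first inversion (figured bass 6/5).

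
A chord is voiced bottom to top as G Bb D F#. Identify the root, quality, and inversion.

Reducing to letter names: G, Bb, D, F#. These stack in thirds as G–Bb–D–F# — a G minor-major seventh chord.
The lowest note is G, the root of the chord, so this is root position (figured bass 7).

G minor-major seventh, root position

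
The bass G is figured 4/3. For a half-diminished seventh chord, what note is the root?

C#

The figures 4/3 mean the fifth of the chord is in the bass. If G is the fifth of a half-diminished seventh chord, the root is C# (chord tones C#–E–G–B).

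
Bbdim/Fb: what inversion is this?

Bbdim/Fb means Bb diminished with Fb in the bass. Fb is the fifth of Bb diminished (Bb–Db–Fb), so this is second inversion.

second inversion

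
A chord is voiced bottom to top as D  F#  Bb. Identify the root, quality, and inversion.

Bb augmented, first inversion

Reducing to letter names: D, F#, Bb. These stack in thirds as Bb–D–F# — a Bb augmented triad.
With the third (D) in the bass, the chord is in first inversion (figured bass 6).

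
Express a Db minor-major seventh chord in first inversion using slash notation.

Dbm(maj7)/Fb

First inversion of Db minor-major seventh has the third (Fb) in the bass. As a slash chord: Dbm(maj7)/Fb.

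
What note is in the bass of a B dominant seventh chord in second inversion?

F#

The fifth of B dominant seventh (B–D#–F#–A) is F#; that is the bass in second inversion.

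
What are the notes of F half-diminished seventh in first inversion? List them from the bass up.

Ab, Cb, Eb, F

Spelling F half-diminished seventh: F–Ab–Cb–Eb. In first inversion the third is bass, giving Ab, Cb, Eb, F from the bottom.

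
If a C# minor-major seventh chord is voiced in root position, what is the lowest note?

C# minor-major seventh is C#–E–G#–B#. Root position places the root in the bass: C#.

C#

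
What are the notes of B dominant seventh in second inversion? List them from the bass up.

F#, A, B, D#

Spelling B dominant seventh: B–D#–F#–A. In second inversion the fifth is bass, giving F#, A, B, D# from the bottom.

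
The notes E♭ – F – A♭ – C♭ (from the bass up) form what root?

F

Eb, F, Ab, Cb are the tones of an F half-diminished seventh chord (F–Ab–Cb–Eb), making F the root.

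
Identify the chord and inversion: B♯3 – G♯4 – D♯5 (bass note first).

G# major, first inversion

Reducing to letter names: B#, G#, D#. These stack in thirds as G#–B#–D# — a G# major triad.
The lowest note is B#, the third of the chord, so this is first inversion (figured bass 6).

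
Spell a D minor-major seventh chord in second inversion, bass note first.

A, C#, D, F

D minor-major seventh is D–F–A–C#. Second inversion puts the fifth (A) in the bass, with the remaining tones above: A, C#, D, F.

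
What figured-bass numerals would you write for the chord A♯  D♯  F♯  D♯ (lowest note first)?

The notes A#, D#, F# stack in thirds as D#–F#–A# — a D# minor triad. The bass A# is the fifth, so this is second inversion: figured 6/4.

6/4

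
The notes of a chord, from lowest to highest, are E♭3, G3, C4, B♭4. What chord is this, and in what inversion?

C minor seventh, first inversion

The distinct note names are Eb, G, C, Bb. Stacked in thirds they read C–Eb–G–Bb, which is a minor seventh chord on C.
Eb is the third of C minor seventh; third in the bass means first inversion (figured bass 6/5).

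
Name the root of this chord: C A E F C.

F

C, A, E, F are the tones of an F major seventh chord (F–A–C–E), making F the root.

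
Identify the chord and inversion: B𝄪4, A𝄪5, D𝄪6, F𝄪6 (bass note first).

The distinct note names are B##, A##, D##, F##. Stacked in thirds they read B##–D##–F##–A##, which is a half-diminished seventh chord on B##.
With the root (B##) in the bass, the chord is in root position (figured bass 7).

B## half-diminished seventh, root position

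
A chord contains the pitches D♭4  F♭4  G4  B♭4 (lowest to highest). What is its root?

G

Reordering Db, Fb, G, Bb into stacked thirds gives G–Bb–Db–Fb; the bottom of that stack, G, is the root.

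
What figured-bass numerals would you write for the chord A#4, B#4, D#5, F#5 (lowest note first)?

The notes A#, B#, D#, F# stack in thirds as B#–D#–F#–A# — a B# half-diminished seventh chord. The bass A# is the seventh, so this is third inversion: figured 4/2.

4/2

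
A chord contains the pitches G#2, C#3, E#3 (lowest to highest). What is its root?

Reordering G#, C#, E# into stacked thirds gives C#–E#–G#; the bottom of that stack, C#, is the root.

C#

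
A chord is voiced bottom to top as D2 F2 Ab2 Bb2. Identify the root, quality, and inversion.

Bb dominant seventh, first inversion

The pitch classes D, F, Ab, Bb arrange in thirds as Bb–D–F–Ab: a Bb dominant seventh chord.
D is the third of Bb dominant seventh; third in the bass means first inversion (figured bass 6/5).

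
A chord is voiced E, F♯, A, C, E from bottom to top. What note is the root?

The distinct letter names are E, F#, A, C. Arranged as a stack of thirds they read F#–A–C–E, so F# is the root (an F# half-diminished seventh chord).

F#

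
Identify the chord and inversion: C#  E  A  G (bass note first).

Reducing to letter names: C#, E, A, G. These stack in thirds as A–C#–E–G — an A dominant seventh chord.
C# is the third of A dominant seventh; third in the bass means first inversion (figured bass 6/5).

A dominant seventh, first inversion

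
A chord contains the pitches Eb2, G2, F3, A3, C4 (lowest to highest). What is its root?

F

Reordering Eb, G, F, A, C into stacked thirds gives F–A–C–Eb–G; the bottom of that stack, F, is the root.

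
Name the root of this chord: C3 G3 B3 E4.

C

C, G, B, E are the tones of a C major seventh chord (C–E–G–B), making C the root.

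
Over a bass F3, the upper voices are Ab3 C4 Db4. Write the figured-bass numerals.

6/5

The notes F, Ab, C, Db stack in thirds as Db–F–Ab–C — a Db major seventh chord. The bass F is the third, so this is first inversion: figured 6/5.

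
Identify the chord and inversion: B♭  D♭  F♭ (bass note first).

The pitch classes Bb, Db, Fb arrange in thirds as Bb–Db–Fb: a Bb diminished triad.
The lowest note is Bb, the root of the chord, so this is root position (figured bass 5/3).

Bb diminished, root position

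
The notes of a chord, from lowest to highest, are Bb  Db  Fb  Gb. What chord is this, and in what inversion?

The pitch classes Bb, Db, Fb, Gb arrange in thirds as Gb–Bb–Db–Fb: a Gb dominant seventh chord.
With the third (Bb) in the bass, the chord is in first inversion (figured bass 6/5).

Gb dominant seventh, first inversion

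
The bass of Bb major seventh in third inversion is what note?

A

The seventh of Bb major seventh (Bb–D–F–A) is A; that is the bass in third inversion.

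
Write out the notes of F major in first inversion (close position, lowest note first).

A, C, F

Spelling F major: F–A–C. In first inversion the third is bass, giving A, C, F from the bottom.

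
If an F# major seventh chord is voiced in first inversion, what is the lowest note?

F# major seventh is F#–A#–C#–E#. First inversion places the third in the bass: A#.

A#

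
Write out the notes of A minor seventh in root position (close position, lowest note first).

A, C, E, G

The chord tones are A–C–E–G. With the root (A) lowest for root position: A, C, E, G.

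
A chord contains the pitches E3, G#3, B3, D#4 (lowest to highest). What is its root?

E, G#, B, D# are the tones of an E major seventh chord (E–G#–B–D#), making E the root.

E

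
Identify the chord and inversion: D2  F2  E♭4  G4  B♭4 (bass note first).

The pitch classes D, F, Eb, G, Bb arrange in thirds as Eb–G–Bb–D–F: an Eb major ninth chord.
The lowest note is D, the seventh of the chord, so this is third inversion.

Eb major ninth, third inversion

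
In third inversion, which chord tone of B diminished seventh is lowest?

Ab

In third inversion the seventh is lowest. For B diminished seventh (B–D–F–Ab) that is Ab.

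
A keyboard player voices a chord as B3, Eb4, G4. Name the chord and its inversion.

The pitch classes B, Eb, G arrange in thirds as Eb–G–B: an Eb augmented triad.
With the fifth (B) in the bass, the chord is in second inversion (figured bass 6/4).

Eb augmented, second inversion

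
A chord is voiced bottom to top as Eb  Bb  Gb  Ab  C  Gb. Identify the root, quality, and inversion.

The distinct note names are Eb, Bb, Gb, Ab, C. Stacked in thirds they read Ab–C–Eb–Gb–Bb, which is a dominant ninth chord on Ab.
The lowest note is Eb, the fifth of the chord, so this is second inversion.

Ab dominant ninth, second inversion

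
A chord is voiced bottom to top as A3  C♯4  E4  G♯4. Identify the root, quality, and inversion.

Reducing to letter names: A, C#, E, G#. These stack in thirds as A–C#–E–G# — an A major seventh chord.
The lowest note is A, the root of the chord, so this is root position (figured bass 7).

A major seventh, root position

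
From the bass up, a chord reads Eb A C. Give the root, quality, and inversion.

A diminished, second inversion

The distinct note names are Eb, A, C. Stacked in thirds they read A–C–Eb, which is a diminished triad on A.
The lowest note is Eb, the fifth of the chord, so this is second inversion (figured bass 6/4).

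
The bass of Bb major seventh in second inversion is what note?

In second inversion the fifth is lowest. For Bb major seventh (Bb–D–F–A) that is F.

F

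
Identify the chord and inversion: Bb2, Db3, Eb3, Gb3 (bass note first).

Eb minor seventh, second inversion

Reducing to letter names: Bb, Db, Eb, Gb. These stack in thirds as Eb–Gb–Bb–Db — an Eb minor seventh chord.
The lowest note is Bb, the fifth of the chord, so this is second inversion (figured bass 4/3).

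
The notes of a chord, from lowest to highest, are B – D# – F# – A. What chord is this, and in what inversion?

B dominant seventh, root position

The pitch classes B, D#, F#, A arrange in thirds as B–D#–F#–A: a B dominant seventh chord.
With the root (B) in the bass, the chord is in root position (figured bass 7).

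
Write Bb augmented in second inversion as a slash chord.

Second inversion of Bb augmented has the fifth (F#) in the bass. As a slash chord: Bbaug/F#.

Bbaug/F#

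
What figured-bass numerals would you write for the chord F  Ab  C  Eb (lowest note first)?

7

The notes F, Ab, C, Eb stack in thirds as F–Ab–C–Eb — an F minor seventh chord. The bass F is the root, so this is root position: figured 7.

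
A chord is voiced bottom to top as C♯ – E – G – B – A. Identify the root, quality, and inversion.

A dominant ninth, first inversion

The pitch classes C#, E, G, B, A arrange in thirds as A–C#–E–G–B: an A dominant ninth chord.
The lowest note is C#, the third of the chord, so this is first inversion.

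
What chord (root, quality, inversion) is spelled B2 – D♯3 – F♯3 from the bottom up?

Reducing to letter names: B, D#, F#. These stack in thirds as B–D#–F# — a B major triad.
With the root (B) in the bass, the chord is in root position (figured bass 5/3).

B major, root position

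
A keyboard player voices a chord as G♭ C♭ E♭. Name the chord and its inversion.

Cb major, second inversion

Reducing to letter names: Gb, Cb, Eb. These stack in thirds as Cb–Eb–Gb — a Cb major triad.
With the fifth (Gb) in the bass, the chord is in second inversion (figured bass 6/4).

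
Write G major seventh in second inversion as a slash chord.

Gmaj7/D

Second inversion of G major seventh has the fifth (D) in the bass. As a slash chord: Gmaj7/D.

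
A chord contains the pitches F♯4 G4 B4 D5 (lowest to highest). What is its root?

F#, G, B, D are the tones of a G major seventh chord (G–B–D–F#), making G the root.

G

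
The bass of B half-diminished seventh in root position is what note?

B half-diminished seventh is B–D–F–A. Root position places the root in the bass: B.

B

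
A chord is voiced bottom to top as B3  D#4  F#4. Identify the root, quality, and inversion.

The distinct note names are B, D#, F#. Stacked in thirds they read B–D#–F#, which is a major triad on B.
B is the root of B major; root in the bass means root position (figured bass 5/3).

B major, root position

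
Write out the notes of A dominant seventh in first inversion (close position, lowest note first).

C#, E, G, A

Spelling A dominant seventh: A–C#–E–G. In first inversion the third is bass, giving C#, E, G, A from the bottom.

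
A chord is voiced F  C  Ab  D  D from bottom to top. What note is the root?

D

The distinct letter names are F, C, Ab, D. Arranged as a stack of thirds they read D–F–Ab–C, so D is the root (a D half-diminished seventh chord).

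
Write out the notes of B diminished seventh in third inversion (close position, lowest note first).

Ab, B, D, F

The chord tones are B–D–F–Ab. With the seventh (Ab) lowest for third inversion: Ab, B, D, F.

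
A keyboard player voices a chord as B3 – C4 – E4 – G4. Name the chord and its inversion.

C major seventh, third inversion

The distinct note names are B, C, E, G. Stacked in thirds they read C–E–G–B, which is a major seventh chord on C.
The lowest note is B, the seventh of the chord, so this is third inversion (figured bass 4/2).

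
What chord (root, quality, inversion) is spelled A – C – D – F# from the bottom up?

Reducing to letter names: A, C, D, F#. These stack in thirds as D–F#–A–C — a D dominant seventh chord.
With the fifth (A) in the bass, the chord is in second inversion (figured bass 4/3).

D dominant seventh, second inversion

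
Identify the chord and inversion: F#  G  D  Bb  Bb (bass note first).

Reducing to letter names: F#, G, D, Bb. These stack in thirds as G–Bb–D–F# — a G minor-major seventh chord.
With the seventh (F#) in the bass, the chord is in third inversion (figured bass 4/2).

G minor-major seventh, third inversion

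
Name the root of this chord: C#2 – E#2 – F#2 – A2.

The distinct letter names are C#, E#, F#, A. Arranged as a stack of thirds they read F#–A–C#–E#, so F# is the root (an F# minor-major seventh chord).

F#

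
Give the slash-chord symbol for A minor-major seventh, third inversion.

Third inversion of A minor-major seventh has the seventh (G#) in the bass. As a slash chord: Am(maj7)/G#.

Am(maj7)/G#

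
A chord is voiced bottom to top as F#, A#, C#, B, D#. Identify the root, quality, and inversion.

The pitch classes F#, A#, C#, B, D# arrange in thirds as B–D#–F#–A#–C#: a B major ninth chord.
The lowest note is F#, the fifth of the chord, so this is second inversion.

B major ninth, second inversion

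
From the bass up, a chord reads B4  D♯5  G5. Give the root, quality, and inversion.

Reducing to letter names: B, D#, G. These stack in thirds as G–B–D# — a G augmented triad.
With the third (B) in the bass, the chord is in first inversion (figured bass 6).

G augmented, first inversion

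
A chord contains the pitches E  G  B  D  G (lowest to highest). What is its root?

E

The distinct letter names are E, G, B, D. Arranged as a stack of thirds they read E–G–B–D, so E is the root (an E minor seventh chord).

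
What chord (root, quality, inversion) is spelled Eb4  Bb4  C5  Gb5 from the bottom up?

The distinct note names are Eb, Bb, C, Gb. Stacked in thirds they read C–Eb–Gb–Bb, which is a half-diminished seventh chord on C.
Eb is the third of C half-diminished seventh; third in the bass means first inversion (figured bass 6/5).

C half-diminished seventh, first inversion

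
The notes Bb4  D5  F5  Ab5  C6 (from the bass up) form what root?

The distinct letter names are Bb, D, F, Ab, C. Arranged as a stack of thirds they read Bb–D–F–Ab–C, so Bb is the root (a Bb dominant ninth chord).

Bb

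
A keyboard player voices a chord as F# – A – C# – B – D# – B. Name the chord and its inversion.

B dominant ninth, second inversion

The pitch classes F#, A, C#, B, D# arrange in thirds as B–D#–F#–A–C#: a B dominant ninth chord.
With the fifth (F#) in the bass, the chord is in second inversion.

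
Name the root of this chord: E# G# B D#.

E#, G#, B, D# are the tones of an E# half-diminished seventh chord (E#–G#–B–D#), making E# the root.

E#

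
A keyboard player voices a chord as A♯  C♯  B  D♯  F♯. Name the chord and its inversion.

B major ninth, third inversion

Reducing to letter names: A#, C#, B, D#, F#. These stack in thirds as B–D#–F#–A#–C# — a B major ninth chord.
With the seventh (A#) in the bass, the chord is in third inversion.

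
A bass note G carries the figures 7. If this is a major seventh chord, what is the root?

G

The figures 7 mean the root of the chord is in the bass. If G is the root of a major seventh chord, the root is G (chord tones G–B–D–F#).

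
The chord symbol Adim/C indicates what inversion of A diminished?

first inversion

Adim/C means A diminished with C in the bass. C is the third of A diminished (A–C–Eb), so this is first inversion.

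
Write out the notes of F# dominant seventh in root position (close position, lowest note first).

F#, A#, C#, E

Spelling F# dominant seventh: F#–A#–C#–E. In root position the root is bass, giving F#, A#, C#, E from the bottom.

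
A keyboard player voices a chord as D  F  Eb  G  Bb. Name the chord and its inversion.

Eb major ninth, third inversion

The pitch classes D, F, Eb, G, Bb arrange in thirds as Eb–G–Bb–D–F: an Eb major ninth chord.
With the seventh (D) in the bass, the chord is in third inversion.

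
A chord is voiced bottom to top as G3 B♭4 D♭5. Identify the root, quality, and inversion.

G diminished, root position

The pitch classes G, Bb, Db arrange in thirds as G–Bb–Db: a G diminished triad.
G is the root of G diminished; root in the bass means root position (figured bass 5/3).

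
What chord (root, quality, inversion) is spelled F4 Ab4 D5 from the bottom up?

D diminished, first inversion

Reducing to letter names: F, Ab, D. These stack in thirds as D–F–Ab — a D diminished triad.
F is the third of D diminished; third in the bass means first inversion (figured bass 6).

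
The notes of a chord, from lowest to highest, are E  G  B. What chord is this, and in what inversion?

E minor, root position

The pitch classes E, G, B arrange in thirds as E–G–B: an E minor triad.
E is the root of E minor; root in the bass means root position (figured bass 5/3).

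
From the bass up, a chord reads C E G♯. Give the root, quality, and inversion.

C augmented, root position

The distinct note names are C, E, G#. Stacked in thirds they read C–E–G#, which is an augmented triad on C.
With the root (C) in the bass, the chord is in root position (figured bass 5/3).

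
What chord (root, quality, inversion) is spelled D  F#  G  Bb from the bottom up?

The distinct note names are D, F#, G, Bb. Stacked in thirds they read G–Bb–D–F#, which is a minor-major seventh chord on G.
D is the fifth of G minor-major seventh; fifth in the bass means second inversion (figured bass 4/3).

G minor-major seventh, second inversion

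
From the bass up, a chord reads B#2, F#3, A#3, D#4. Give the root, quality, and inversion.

Reducing to letter names: B#, F#, A#, D#. These stack in thirds as B#–D#–F#–A# — a B# half-diminished seventh chord.
B# is the root of B# half-diminished seventh; root in the bass means root position (figured bass 7).

B# half-diminished seventh, root position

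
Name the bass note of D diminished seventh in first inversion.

In first inversion the third is lowest. For D diminished seventh (D–F–Ab–Cb) that is F.

F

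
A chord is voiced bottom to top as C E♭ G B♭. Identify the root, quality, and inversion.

Reducing to letter names: C, Eb, G, Bb. These stack in thirds as C–Eb–G–Bb — a C minor seventh chord.
The lowest note is C, the root of the chord, so this is root position (figured bass 7).

C minor seventh, root position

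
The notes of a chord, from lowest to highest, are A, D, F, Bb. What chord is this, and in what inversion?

Bb major seventh, third inversion

Reducing to letter names: A, D, F, Bb. These stack in thirds as Bb–D–F–A — a Bb major seventh chord.
The lowest note is A, the seventh of the chord, so this is third inversion (figured bass 4/2).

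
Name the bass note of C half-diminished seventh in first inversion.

The third of C half-diminished seventh (C–Eb–Gb–Bb) is Eb; that is the bass in first inversion.

Eb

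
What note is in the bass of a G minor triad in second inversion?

D

In second inversion the fifth is lowest. For G minor (G–Bb–D) that is D.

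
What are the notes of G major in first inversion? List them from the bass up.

B, D, G

G major is G–B–D. First inversion puts the third (B) in the bass, with the remaining tones above: B, D, G.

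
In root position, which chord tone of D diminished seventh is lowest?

D

D diminished seventh is D–F–Ab–Cb. Root position places the root in the bass: D.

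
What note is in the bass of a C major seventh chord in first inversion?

E

In first inversion the third is lowest. For C major seventh (C–E–G–B) that is E.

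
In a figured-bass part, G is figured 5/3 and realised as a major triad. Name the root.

The figures 5/3 mean the root of the chord is in the bass. If G is the root of a major triad, the root is G (chord tones G–B–D).

G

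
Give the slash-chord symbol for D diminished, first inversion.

Ddim/F

First inversion of D diminished has the third (F) in the bass. As a slash chord: Ddim/F.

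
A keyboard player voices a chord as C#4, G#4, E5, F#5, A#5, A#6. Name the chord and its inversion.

The pitch classes C#, G#, E, F#, A# arrange in thirds as F#–A#–C#–E–G#: an F# dominant ninth chord.
With the fifth (C#) in the bass, the chord is in second inversion.

F# dominant ninth, second inversion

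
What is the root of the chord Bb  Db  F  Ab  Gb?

Gb

The distinct letter names are Bb, Db, F, Ab, Gb. Arranged as a stack of thirds they read Gb–Bb–Db–F–Ab, so Gb is the root (a Gb major ninth chord).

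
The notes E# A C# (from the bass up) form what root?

A

The distinct letter names are E#, A, C#. Arranged as a stack of thirds they read A–C#–E#, so A is the root (an A augmented triad).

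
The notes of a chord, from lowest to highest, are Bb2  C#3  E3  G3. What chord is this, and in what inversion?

C# diminished seventh, third inversion

The pitch classes Bb, C#, E, G arrange in thirds as C#–E–G–Bb: a C# diminished seventh chord.
With the seventh (Bb) in the bass, the chord is in third inversion (figured bass 4/2).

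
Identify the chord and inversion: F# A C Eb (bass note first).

F# diminished seventh, root position

The distinct note names are F#, A, C, Eb. Stacked in thirds they read F#–A–C–Eb, which is a diminished seventh chord on F#.
F# is the root of F# diminished seventh; root in the bass means root position (figured bass 7).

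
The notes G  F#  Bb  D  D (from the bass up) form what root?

G

Reordering G, F#, Bb, D into stacked thirds gives G–Bb–D–F#; the bottom of that stack, G, is the root.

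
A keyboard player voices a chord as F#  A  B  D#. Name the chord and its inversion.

The distinct note names are F#, A, B, D#. Stacked in thirds they read B–D#–F#–A, which is a dominant seventh chord on B.
The lowest note is F#, the fifth of the chord, so this is second inversion (figured bass 4/3).

B dominant seventh, second inversion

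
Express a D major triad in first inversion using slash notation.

DM/F#

First inversion of D major has the third (F#) in the bass. As a slash chord: DM/F#.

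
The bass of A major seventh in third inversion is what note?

A major seventh is A–C#–E–G#. Third inversion places the seventh in the bass: G#.

G#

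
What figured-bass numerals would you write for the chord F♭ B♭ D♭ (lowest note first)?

The notes Fb, Bb, Db stack in thirds as Bb–Db–Fb — a Bb diminished triad. The bass Fb is the fifth, so this is second inversion: figured 6/4.

6/4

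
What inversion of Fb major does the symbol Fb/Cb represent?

Fb/Cb means Fb major with Cb in the bass. Cb is the fifth of Fb major (Fb–Ab–Cb), so this is second inversion.

second inversion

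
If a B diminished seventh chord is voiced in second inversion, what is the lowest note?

The fifth of B diminished seventh (B–D–F–Ab) is F; that is the bass in second inversion.

F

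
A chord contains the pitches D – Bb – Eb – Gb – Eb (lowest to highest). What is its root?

Eb

Reordering D, Bb, Eb, Gb into stacked thirds gives Eb–Gb–Bb–D; the bottom of that stack, Eb, is the root.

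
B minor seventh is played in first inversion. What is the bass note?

B minor seventh is B–D–F#–A. First inversion places the third in the bass: D.

D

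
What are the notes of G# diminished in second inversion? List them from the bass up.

D, G#, B

The chord tones are G#–B–D. With the fifth (D) lowest for second inversion: D, G#, B.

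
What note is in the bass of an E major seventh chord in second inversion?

In second inversion the fifth is lowest. For E major seventh (E–G#–B–D#) that is B.

B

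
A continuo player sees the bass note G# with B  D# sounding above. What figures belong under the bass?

The notes G#, B, D# stack in thirds as G#–B–D# — a G# minor triad. The bass G# is the root, so this is root position: figured 5/3.

5/3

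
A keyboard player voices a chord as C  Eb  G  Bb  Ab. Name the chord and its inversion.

Reducing to letter names: C, Eb, G, Bb, Ab. These stack in thirds as Ab–C–Eb–G–Bb — an Ab major ninth chord.
With the third (C) in the bass, the chord is in first inversion.

Ab major ninth, first inversion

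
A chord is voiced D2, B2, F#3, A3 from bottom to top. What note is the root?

Reordering D, B, F#, A into stacked thirds gives B–D–F#–A; the bottom of that stack, B, is the root.

B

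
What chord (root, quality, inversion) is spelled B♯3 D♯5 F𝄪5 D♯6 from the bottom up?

B# minor, root position

Reducing to letter names: B#, D#, F##. These stack in thirds as B#–D#–F## — a B# minor triad.
With the root (B#) in the bass, the chord is in root position (figured bass 5/3).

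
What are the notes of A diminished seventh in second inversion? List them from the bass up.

Eb, Gb, A, C

The chord tones are A–C–Eb–Gb. With the fifth (Eb) lowest for second inversion: Eb, Gb, A, C.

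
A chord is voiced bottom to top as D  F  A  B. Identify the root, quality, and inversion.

Reducing to letter names: D, F, A, B. These stack in thirds as B–D–F–A — a B half-diminished seventh chord.
With the third (D) in the bass, the chord is in first inversion (figured bass 6/5).

B half-diminished seventh, first inversion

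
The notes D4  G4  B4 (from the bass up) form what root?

G

The distinct letter names are D, G, B. Arranged as a stack of thirds they read G–B–D, so G is the root (a G major triad).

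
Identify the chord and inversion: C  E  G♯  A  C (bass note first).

Reducing to letter names: C, E, G#, A. These stack in thirds as A–C–E–G# — an A minor-major seventh chord.
The lowest note is C, the third of the chord, so this is first inversion (figured bass 6/5).

A minor-major seventh, first inversion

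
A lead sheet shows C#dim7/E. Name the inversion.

first inversion

C#dim7/E means C# diminished seventh with E in the bass. E is the third of C# diminished seventh (C#–E–G–Bb), so this is first inversion.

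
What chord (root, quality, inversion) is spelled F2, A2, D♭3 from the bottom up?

Db augmented, first inversion

Reducing to letter names: F, A, Db. These stack in thirds as Db–F–A — a Db augmented triad.
The lowest note is F, the third of the chord, so this is first inversion (figured bass 6).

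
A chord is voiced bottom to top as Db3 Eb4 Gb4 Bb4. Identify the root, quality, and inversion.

The distinct note names are Db, Eb, Gb, Bb. Stacked in thirds they read Eb–Gb–Bb–Db, which is a minor seventh chord on Eb.
With the seventh (Db) in the bass, the chord is in third inversion (figured bass 4/2).

Eb minor seventh, third inversion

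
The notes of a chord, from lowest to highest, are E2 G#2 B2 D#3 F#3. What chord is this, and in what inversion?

E major ninth, root position

Reducing to letter names: E, G#, B, D#, F#. These stack in thirds as E–G#–B–D#–F# — an E major ninth chord.
E is the root of E major ninth; root in the bass means root position.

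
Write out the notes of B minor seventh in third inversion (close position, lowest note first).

A, B, D, F#

B minor seventh is B–D–F#–A. Third inversion puts the seventh (A) in the bass, with the remaining tones above: A, B, D, F#.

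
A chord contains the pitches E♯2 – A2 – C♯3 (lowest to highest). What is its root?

The distinct letter names are E#, A, C#. Arranged as a stack of thirds they read A–C#–E#, so A is the root (an A augmented triad).

A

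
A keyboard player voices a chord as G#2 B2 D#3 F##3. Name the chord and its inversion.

The distinct note names are G#, B, D#, F##. Stacked in thirds they read G#–B–D#–F##, which is a minor-major seventh chord on G#.
With the root (G#) in the bass, the chord is in root position (figured bass 7).

G# minor-major seventh, root position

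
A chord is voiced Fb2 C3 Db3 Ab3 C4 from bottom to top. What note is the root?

Db

Reordering Fb, C, Db, Ab into stacked thirds gives Db–Fb–Ab–C; the bottom of that stack, Db, is the root.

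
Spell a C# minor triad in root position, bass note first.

C#, E, G#

Spelling C# minor: C#–E–G#. In root position the root is bass, giving C#, E, G# from the bottom.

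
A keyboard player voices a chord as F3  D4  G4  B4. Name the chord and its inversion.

G dominant seventh, third inversion

Reducing to letter names: F, D, G, B. These stack in thirds as G–B–D–F — a G dominant seventh chord.
F is the seventh of G dominant seventh; seventh in the bass means third inversion (figured bass 4/2).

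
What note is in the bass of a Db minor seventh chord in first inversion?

In first inversion the third is lowest. For Db minor seventh (Db–Fb–Ab–Cb) that is Fb.

Fb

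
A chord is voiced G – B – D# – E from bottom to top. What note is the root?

G, B, D#, E are the tones of an E minor-major seventh chord (E–G–B–D#), making E the root.

E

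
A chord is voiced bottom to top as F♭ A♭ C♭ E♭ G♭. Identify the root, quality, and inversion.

Reducing to letter names: Fb, Ab, Cb, Eb, Gb. These stack in thirds as Fb–Ab–Cb–Eb–Gb — an Fb major ninth chord.
Fb is the root of Fb major ninth; root in the bass means root position.

Fb major ninth, root position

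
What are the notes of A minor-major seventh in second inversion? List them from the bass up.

E, G#, A, C

A minor-major seventh is A–C–E–G#. Second inversion puts the fifth (E) in the bass, with the remaining tones above: E, G#, A, C.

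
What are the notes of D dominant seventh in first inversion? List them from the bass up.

F#, A, C, D

D dominant seventh is D–F#–A–C. First inversion puts the third (F#) in the bass, with the remaining tones above: F#, A, C, D.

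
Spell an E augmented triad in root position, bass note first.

E, G#, B#

The chord tones are E–G#–B#. With the root (E) lowest for root position: E, G#, B#.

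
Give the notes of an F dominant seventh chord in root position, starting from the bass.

F, A, C, Eb

The chord tones are F–A–C–Eb. With the root (F) lowest for root position: F, A, C, Eb.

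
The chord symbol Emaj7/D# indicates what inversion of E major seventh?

third inversion

Emaj7/D# means E major seventh with D# in the bass. D# is the seventh of E major seventh (E–G#–B–D#), so this is third inversion.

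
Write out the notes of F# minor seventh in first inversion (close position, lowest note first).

The chord tones are F#–A–C#–E. With the third (A) lowest for first inversion: A, C#, E, F#.

A, C#, E, F#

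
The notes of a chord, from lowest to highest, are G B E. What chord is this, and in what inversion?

The pitch classes G, B, E arrange in thirds as E–G–B: an E minor triad.
G is the third of E minor; third in the bass means first inversion (figured bass 6).

E minor, first inversion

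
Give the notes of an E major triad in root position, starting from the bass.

E, G#, B

E major is E–G#–B. Root position puts the root (E) in the bass, with the remaining tones above: E, G#, B.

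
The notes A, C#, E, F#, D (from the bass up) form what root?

D

Reordering A, C#, E, F#, D into stacked thirds gives D–F#–A–C#–E; the bottom of that stack, D, is the root.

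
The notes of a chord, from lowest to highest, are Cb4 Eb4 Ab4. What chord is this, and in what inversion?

Ab minor, first inversion

The distinct note names are Cb, Eb, Ab. Stacked in thirds they read Ab–Cb–Eb, which is a minor triad on Ab.
The lowest note is Cb, the third of the chord, so this is first inversion (figured bass 6).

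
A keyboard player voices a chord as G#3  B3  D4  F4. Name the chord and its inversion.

The distinct note names are G#, B, D, F. Stacked in thirds they read G#–B–D–F, which is a diminished seventh chord on G#.
With the root (G#) in the bass, the chord is in root position (figured bass 7).

G# diminished seventh, root position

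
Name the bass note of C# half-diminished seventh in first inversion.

In first inversion the third is lowest. For C# half-diminished seventh (C#–E–G–B) that is E.

E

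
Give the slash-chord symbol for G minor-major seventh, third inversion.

Gm(maj7)/F#

Third inversion of G minor-major seventh has the seventh (F#) in the bass. As a slash chord: Gm(maj7)/F#.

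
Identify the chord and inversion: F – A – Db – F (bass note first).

Db augmented, first inversion

The distinct note names are F, A, Db. Stacked in thirds they read Db–F–A, which is an augmented triad on Db.
F is the third of Db augmented; third in the bass means first inversion (figured bass 6).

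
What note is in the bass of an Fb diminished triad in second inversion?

The fifth of Fb diminished (Fb–Abb–Cbb) is Cbb; that is the bass in second inversion.

Cbb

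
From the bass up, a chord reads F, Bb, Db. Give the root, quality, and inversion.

Reducing to letter names: F, Bb, Db. These stack in thirds as Bb–Db–F — a Bb minor triad.
With the fifth (F) in the bass, the chord is in second inversion (figured bass 6/4).

Bb minor, second inversion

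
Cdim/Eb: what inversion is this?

Cdim/Eb means C diminished with Eb in the bass. Eb is the third of C diminished (C–Eb–Gb), so this is first inversion.

first inversion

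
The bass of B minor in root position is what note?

The root of B minor (B–D–F#) is B; that is the bass in root position.

B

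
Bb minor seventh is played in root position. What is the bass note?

Bb minor seventh is Bb–Db–F–Ab. Root position places the root in the bass: Bb.

Bb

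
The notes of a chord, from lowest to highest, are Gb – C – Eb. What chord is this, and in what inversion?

C diminished, second inversion

The pitch classes Gb, C, Eb arrange in thirds as C–Eb–Gb: a C diminished triad.
The lowest note is Gb, the fifth of the chord, so this is second inversion (figured bass 6/4).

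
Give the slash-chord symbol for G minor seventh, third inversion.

Gm7/F

Third inversion of G minor seventh has the seventh (F) in the bass. As a slash chord: Gm7/F.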